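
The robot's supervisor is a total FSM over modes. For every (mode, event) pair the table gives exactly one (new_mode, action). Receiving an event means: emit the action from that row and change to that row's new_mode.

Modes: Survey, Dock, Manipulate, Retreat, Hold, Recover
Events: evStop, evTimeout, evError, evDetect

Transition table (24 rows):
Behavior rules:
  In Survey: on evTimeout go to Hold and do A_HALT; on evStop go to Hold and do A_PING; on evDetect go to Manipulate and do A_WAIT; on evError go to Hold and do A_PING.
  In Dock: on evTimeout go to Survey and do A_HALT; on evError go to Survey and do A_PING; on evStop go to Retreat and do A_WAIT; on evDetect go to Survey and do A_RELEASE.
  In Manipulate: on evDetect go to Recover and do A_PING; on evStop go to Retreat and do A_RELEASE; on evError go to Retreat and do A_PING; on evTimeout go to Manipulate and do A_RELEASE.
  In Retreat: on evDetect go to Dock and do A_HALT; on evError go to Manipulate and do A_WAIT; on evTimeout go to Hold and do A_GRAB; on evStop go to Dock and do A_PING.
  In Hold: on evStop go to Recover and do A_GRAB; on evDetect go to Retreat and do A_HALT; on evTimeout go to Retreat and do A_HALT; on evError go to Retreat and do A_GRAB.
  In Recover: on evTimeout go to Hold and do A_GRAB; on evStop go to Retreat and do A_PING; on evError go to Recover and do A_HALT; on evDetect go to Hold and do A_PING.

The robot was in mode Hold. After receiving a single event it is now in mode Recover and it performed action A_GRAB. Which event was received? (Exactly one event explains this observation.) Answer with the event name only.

evStop

try evStop: (Hold, evStop) → (Recover, A_GRAB)  ← matches
try evTimeout: (Hold, evTimeout) → (Retreat, A_HALT)
try evError: (Hold, evError) → (Retreat, A_GRAB)
try evDetect: (Hold, evDetect) → (Retreat, A_HALT)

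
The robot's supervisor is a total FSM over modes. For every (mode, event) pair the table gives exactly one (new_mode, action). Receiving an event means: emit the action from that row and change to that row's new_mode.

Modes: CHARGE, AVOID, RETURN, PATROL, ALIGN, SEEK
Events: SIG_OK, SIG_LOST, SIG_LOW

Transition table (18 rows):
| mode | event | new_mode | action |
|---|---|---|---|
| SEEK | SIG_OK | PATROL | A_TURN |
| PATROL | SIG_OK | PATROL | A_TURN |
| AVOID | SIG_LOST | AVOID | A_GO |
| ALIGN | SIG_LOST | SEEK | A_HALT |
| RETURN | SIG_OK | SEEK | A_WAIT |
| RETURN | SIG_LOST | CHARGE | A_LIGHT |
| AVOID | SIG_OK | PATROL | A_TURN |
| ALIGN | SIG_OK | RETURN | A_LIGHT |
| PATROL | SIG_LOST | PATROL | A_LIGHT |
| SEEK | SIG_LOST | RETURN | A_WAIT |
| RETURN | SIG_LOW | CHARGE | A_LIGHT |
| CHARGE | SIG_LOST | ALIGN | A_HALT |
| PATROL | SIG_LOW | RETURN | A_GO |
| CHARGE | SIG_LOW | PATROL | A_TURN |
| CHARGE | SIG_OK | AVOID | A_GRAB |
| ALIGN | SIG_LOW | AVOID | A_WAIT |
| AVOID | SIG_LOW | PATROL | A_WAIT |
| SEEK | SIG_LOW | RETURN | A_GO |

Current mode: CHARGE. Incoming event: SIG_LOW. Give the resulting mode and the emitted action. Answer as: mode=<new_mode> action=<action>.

current mode = CHARGE; filter table to that mode:
  (CHARGE, SIG_LOST) → (ALIGN, A_HALT)
  (CHARGE, SIG_LOW) → (PATROL, A_TURN)  ← event matches
  (CHARGE, SIG_OK) → (AVOID, A_GRAB)
event = SIG_LOW selects (PATROL, A_TURN)

mode=PATROL action=A_TURN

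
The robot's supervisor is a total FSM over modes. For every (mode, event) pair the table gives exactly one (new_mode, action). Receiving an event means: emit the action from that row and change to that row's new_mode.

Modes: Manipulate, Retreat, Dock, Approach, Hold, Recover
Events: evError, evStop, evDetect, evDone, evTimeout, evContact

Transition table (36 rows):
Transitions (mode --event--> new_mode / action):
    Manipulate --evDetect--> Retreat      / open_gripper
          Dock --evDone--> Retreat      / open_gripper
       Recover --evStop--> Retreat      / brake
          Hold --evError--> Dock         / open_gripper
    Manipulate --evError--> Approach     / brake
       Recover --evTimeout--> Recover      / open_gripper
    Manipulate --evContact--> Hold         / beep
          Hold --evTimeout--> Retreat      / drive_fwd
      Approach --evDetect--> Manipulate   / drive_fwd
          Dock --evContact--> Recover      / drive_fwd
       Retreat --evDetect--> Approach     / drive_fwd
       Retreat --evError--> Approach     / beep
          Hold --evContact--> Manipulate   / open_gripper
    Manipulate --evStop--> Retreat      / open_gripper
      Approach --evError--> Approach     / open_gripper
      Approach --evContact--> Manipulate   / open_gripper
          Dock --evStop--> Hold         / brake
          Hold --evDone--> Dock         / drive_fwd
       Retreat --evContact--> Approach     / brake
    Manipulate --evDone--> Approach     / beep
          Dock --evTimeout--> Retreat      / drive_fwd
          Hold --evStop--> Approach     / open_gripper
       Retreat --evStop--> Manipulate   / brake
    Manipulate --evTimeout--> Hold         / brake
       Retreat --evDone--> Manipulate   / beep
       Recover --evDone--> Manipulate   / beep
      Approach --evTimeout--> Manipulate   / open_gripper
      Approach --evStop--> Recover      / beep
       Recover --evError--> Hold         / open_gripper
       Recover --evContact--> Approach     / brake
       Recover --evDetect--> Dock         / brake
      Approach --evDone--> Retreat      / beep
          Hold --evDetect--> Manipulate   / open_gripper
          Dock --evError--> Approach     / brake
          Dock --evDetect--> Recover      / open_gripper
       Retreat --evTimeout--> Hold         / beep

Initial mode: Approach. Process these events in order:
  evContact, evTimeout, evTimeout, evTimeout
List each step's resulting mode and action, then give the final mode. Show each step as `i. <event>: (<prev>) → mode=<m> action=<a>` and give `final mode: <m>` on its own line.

final mode: Hold

1. evContact: (Approach) → mode=Manipulate action=open_gripper
2. evTimeout: (Manipulate) → mode=Hold action=brake
3. evTimeout: (Hold) → mode=Retreat action=drive_fwd
4. evTimeout: (Retreat) → mode=Hold action=beep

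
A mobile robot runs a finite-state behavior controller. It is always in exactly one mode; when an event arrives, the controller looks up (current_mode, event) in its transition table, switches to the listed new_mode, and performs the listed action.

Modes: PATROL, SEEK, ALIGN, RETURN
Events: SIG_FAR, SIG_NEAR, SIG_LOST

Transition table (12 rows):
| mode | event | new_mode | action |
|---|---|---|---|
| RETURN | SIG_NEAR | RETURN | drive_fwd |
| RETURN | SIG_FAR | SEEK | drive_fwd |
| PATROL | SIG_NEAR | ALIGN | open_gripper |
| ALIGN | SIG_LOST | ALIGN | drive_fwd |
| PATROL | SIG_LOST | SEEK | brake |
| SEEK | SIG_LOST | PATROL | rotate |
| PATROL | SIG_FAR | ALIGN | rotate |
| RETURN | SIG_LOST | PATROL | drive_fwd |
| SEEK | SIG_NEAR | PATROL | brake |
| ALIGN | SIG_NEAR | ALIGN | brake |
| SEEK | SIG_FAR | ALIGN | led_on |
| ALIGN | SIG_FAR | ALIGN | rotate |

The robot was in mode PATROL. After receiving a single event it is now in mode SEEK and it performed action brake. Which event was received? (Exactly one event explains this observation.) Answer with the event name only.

try SIG_FAR: (PATROL, SIG_FAR) → (ALIGN, rotate)
try SIG_NEAR: (PATROL, SIG_NEAR) → (ALIGN, open_gripper)
try SIG_LOST: (PATROL, SIG_LOST) → (SEEK, brake)  ← matches

SIG_LOST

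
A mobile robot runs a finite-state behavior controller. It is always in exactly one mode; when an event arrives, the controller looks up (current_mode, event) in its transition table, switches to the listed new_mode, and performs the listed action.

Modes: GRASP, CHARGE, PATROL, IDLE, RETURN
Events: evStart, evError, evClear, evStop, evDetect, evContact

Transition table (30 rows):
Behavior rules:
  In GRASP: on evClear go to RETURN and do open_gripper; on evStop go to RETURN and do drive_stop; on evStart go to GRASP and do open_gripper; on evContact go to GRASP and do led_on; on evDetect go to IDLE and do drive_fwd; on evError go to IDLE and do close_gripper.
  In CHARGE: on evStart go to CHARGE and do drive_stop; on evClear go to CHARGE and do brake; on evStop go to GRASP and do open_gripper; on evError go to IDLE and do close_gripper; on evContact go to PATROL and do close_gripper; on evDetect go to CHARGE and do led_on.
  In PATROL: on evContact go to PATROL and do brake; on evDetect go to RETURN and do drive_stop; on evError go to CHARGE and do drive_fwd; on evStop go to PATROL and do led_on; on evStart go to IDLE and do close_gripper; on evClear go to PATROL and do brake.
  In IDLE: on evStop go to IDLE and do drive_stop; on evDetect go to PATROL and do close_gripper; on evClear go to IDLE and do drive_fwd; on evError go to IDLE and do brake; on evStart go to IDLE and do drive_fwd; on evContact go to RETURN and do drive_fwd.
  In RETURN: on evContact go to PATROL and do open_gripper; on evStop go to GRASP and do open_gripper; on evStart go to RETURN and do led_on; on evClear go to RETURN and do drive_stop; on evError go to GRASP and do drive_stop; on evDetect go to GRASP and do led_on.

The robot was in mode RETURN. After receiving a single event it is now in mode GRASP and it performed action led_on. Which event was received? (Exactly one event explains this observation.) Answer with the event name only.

evDetect

try evStart: (RETURN, evStart) → (RETURN, led_on)
try evError: (RETURN, evError) → (GRASP, drive_stop)
try evClear: (RETURN, evClear) → (RETURN, drive_stop)
try evStop: (RETURN, evStop) → (GRASP, open_gripper)
try evDetect: (RETURN, evDetect) → (GRASP, led_on)  ← matches
try evContact: (RETURN, evContact) → (PATROL, open_gripper)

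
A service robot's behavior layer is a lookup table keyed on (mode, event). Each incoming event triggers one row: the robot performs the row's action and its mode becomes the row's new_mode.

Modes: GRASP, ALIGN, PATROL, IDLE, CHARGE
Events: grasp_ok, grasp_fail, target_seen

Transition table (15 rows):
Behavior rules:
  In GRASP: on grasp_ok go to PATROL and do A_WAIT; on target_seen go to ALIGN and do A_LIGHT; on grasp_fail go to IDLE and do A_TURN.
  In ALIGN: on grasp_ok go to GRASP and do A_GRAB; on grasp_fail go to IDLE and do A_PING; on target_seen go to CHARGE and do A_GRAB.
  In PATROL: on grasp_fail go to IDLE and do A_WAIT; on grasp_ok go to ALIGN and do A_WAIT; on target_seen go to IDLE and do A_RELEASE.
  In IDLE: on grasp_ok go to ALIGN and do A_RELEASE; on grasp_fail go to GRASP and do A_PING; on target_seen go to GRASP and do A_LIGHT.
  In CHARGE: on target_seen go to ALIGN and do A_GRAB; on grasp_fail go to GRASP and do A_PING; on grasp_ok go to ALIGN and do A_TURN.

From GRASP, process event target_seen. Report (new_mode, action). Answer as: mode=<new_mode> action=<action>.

current mode = GRASP; filter table to that mode:
  (GRASP, grasp_ok) → (PATROL, A_WAIT)
  (GRASP, target_seen) → (ALIGN, A_LIGHT)  ← event matches
  (GRASP, grasp_fail) → (IDLE, A_TURN)
event = target_seen selects (ALIGN, A_LIGHT)

mode=ALIGN action=A_LIGHT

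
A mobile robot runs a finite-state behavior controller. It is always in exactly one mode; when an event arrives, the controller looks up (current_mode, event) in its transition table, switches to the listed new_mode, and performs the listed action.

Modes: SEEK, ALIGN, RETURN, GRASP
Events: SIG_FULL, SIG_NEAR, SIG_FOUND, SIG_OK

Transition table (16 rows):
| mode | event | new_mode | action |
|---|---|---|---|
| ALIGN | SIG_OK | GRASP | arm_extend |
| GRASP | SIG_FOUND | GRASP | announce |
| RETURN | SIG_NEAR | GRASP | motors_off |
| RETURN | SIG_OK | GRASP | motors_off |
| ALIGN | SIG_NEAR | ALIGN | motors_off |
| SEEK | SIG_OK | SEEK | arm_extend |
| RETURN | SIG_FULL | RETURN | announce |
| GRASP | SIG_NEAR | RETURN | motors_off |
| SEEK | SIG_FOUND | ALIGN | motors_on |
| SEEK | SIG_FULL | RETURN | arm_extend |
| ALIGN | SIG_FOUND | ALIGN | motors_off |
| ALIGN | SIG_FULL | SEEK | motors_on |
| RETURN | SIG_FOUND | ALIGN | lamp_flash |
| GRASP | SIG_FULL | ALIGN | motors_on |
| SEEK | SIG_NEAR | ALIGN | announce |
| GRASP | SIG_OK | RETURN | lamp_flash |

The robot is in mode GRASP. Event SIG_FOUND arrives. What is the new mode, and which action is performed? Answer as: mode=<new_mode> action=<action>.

mode=GRASP action=announce

current mode = GRASP; filter table to that mode:
  (GRASP, SIG_FOUND) → (GRASP, announce)  ← event matches
  (GRASP, SIG_NEAR) → (RETURN, motors_off)
  (GRASP, SIG_FULL) → (ALIGN, motors_on)
  (GRASP, SIG_OK) → (RETURN, lamp_flash)
event = SIG_FOUND selects (GRASP, announce)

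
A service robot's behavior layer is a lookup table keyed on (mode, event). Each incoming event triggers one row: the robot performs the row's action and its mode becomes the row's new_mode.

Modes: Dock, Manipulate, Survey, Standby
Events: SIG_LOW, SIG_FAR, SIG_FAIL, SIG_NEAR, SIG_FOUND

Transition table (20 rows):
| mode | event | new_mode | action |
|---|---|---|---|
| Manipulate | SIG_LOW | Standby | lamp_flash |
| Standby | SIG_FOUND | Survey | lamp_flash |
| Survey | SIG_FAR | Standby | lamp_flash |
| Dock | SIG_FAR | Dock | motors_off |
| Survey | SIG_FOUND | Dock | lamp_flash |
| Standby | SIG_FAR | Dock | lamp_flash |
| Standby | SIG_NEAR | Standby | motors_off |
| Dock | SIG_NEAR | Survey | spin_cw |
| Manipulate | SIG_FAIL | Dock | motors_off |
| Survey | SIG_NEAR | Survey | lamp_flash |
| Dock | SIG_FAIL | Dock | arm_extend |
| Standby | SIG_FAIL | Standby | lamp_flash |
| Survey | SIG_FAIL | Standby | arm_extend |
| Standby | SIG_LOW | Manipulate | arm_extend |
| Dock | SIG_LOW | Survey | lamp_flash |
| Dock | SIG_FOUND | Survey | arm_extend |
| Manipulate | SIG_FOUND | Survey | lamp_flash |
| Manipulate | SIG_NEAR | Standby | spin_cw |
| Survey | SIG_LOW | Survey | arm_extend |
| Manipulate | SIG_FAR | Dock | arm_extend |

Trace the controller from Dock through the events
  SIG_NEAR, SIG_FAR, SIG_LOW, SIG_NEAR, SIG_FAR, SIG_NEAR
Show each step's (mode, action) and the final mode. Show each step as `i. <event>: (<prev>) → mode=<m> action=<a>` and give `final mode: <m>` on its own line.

1. SIG_NEAR: (Dock) → mode=Survey action=spin_cw
2. SIG_FAR: (Survey) → mode=Standby action=lamp_flash
3. SIG_LOW: (Standby) → mode=Manipulate action=arm_extend
4. SIG_NEAR: (Manipulate) → mode=Standby action=spin_cw
5. SIG_FAR: (Standby) → mode=Dock action=lamp_flash
6. SIG_NEAR: (Dock) → mode=Survey action=spin_cw

final mode: Survey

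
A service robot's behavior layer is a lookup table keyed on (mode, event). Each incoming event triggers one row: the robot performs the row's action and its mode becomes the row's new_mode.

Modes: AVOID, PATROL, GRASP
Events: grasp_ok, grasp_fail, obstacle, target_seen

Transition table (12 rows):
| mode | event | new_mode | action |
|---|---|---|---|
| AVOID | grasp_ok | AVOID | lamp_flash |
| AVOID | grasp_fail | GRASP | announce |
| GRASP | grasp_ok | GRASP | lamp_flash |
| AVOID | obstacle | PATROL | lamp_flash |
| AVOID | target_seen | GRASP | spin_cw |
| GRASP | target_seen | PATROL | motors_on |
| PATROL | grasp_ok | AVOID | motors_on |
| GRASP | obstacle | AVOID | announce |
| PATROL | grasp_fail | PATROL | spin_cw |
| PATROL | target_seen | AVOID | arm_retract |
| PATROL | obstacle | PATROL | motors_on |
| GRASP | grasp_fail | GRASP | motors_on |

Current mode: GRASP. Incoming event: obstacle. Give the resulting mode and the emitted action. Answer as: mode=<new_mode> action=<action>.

current mode = GRASP; filter table to that mode:
  (GRASP, grasp_ok) → (GRASP, lamp_flash)
  (GRASP, target_seen) → (PATROL, motors_on)
  (GRASP, obstacle) → (AVOID, announce)  ← event matches
  (GRASP, grasp_fail) → (GRASP, motors_on)
event = obstacle selects (AVOID, announce)

mode=AVOID action=announce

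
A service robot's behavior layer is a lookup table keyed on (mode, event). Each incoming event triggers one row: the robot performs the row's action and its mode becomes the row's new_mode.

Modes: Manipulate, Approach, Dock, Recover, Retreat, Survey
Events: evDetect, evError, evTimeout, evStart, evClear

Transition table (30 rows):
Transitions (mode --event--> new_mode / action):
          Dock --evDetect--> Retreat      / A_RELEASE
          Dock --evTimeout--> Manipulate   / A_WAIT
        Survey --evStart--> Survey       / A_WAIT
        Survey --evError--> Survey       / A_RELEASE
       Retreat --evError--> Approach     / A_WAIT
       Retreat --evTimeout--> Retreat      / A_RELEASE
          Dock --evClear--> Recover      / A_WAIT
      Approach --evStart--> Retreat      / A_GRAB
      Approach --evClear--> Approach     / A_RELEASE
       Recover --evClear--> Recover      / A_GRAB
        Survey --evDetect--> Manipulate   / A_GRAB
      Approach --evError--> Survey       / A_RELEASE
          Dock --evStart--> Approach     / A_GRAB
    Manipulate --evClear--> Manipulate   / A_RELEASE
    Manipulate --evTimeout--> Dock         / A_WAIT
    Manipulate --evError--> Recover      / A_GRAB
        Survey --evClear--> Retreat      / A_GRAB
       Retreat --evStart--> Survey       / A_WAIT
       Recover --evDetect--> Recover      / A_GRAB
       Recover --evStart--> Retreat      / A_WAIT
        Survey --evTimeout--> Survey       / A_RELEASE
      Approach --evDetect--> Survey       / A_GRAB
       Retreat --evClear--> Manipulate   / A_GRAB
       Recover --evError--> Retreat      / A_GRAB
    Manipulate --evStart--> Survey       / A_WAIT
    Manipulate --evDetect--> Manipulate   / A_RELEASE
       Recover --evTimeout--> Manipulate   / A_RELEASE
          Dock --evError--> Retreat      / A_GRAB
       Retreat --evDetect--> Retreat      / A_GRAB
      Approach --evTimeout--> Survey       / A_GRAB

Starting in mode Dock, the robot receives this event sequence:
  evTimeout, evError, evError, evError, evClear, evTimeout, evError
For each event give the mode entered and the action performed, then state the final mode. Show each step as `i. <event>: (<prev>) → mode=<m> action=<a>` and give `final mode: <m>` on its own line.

1. evTimeout: (Dock) → mode=Manipulate action=A_WAIT
2. evError: (Manipulate) → mode=Recover action=A_GRAB
3. evError: (Recover) → mode=Retreat action=A_GRAB
4. evError: (Retreat) → mode=Approach action=A_WAIT
5. evClear: (Approach) → mode=Approach action=A_RELEASE
6. evTimeout: (Approach) → mode=Survey action=A_GRAB
7. evError: (Survey) → mode=Survey action=A_RELEASE

final mode: Survey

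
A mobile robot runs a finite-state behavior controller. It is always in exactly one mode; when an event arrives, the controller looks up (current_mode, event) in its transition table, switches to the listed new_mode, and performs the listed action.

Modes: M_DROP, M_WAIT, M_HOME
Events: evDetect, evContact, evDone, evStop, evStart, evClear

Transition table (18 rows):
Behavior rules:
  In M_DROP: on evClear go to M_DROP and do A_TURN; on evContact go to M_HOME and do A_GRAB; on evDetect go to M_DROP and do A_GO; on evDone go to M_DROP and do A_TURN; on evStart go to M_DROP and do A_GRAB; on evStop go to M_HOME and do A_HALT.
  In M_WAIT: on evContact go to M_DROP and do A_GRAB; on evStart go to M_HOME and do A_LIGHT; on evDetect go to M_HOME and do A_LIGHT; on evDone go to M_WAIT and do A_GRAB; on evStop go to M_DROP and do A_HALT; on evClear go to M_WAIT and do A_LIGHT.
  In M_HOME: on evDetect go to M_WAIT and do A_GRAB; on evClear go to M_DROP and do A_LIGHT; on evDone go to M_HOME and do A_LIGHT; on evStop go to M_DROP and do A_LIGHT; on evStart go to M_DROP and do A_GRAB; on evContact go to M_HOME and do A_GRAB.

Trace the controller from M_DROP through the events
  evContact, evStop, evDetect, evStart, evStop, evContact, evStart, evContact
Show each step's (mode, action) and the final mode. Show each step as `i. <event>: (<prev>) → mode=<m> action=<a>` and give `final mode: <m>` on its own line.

1. evContact: (M_DROP) → mode=M_HOME action=A_GRAB
2. evStop: (M_HOME) → mode=M_DROP action=A_LIGHT
3. evDetect: (M_DROP) → mode=M_DROP action=A_GO
4. evStart: (M_DROP) → mode=M_DROP action=A_GRAB
5. evStop: (M_DROP) → mode=M_HOME action=A_HALT
6. evContact: (M_HOME) → mode=M_HOME action=A_GRAB
7. evStart: (M_HOME) → mode=M_DROP action=A_GRAB
8. evContact: (M_DROP) → mode=M_HOME action=A_GRAB

final mode: M_HOME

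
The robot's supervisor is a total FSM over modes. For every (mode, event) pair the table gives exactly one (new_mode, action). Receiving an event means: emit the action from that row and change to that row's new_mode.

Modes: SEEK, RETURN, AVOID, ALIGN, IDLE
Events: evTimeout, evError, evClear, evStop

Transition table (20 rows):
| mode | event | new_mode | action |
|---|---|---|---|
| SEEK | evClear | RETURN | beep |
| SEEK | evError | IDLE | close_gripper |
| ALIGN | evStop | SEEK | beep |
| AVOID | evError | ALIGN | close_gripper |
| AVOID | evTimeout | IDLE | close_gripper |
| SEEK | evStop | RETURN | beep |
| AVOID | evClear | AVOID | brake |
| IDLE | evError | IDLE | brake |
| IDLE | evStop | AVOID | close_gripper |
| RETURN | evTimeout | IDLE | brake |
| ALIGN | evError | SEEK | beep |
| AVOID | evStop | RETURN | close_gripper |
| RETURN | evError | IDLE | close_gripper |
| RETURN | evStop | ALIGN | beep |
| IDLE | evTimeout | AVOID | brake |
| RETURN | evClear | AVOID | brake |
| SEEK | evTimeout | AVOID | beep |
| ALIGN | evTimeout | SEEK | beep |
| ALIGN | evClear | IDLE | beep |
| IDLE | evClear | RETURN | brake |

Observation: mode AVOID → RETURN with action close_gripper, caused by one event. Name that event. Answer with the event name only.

try evTimeout: (AVOID, evTimeout) → (IDLE, close_gripper)
try evError: (AVOID, evError) → (ALIGN, close_gripper)
try evClear: (AVOID, evClear) → (AVOID, brake)
try evStop: (AVOID, evStop) → (RETURN, close_gripper)  ← matches

evStop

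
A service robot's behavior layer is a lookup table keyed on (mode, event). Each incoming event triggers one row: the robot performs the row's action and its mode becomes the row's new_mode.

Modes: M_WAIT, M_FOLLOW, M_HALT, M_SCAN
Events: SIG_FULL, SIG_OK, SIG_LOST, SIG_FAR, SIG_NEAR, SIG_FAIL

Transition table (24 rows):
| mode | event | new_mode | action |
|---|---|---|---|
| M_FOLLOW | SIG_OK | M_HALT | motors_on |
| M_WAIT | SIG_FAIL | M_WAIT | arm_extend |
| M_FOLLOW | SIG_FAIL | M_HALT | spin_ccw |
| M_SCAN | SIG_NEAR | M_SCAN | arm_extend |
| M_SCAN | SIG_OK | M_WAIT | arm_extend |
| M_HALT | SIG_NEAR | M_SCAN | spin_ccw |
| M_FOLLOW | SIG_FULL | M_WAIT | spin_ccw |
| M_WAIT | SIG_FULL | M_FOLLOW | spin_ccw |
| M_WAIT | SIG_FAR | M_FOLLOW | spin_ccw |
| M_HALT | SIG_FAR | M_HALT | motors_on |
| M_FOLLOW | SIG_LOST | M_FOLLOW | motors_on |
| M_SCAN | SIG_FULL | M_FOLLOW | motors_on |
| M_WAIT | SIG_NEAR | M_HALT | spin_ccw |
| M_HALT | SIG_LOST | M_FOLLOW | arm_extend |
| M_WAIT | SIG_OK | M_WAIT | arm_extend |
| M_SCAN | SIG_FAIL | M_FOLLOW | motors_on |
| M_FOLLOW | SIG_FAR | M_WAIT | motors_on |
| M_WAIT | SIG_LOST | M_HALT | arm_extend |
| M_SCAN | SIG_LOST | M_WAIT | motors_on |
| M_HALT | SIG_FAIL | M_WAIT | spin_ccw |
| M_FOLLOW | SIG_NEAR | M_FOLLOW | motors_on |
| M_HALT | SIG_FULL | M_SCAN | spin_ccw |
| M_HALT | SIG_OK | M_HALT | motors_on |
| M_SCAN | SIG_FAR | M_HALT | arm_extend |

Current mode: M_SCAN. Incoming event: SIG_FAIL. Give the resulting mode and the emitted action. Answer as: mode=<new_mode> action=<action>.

current mode = M_SCAN; filter table to that mode:
  (M_SCAN, SIG_NEAR) → (M_SCAN, arm_extend)
  (M_SCAN, SIG_OK) → (M_WAIT, arm_extend)
  (M_SCAN, SIG_FULL) → (M_FOLLOW, motors_on)
  (M_SCAN, SIG_FAIL) → (M_FOLLOW, motors_on)  ← event matches
  (M_SCAN, SIG_LOST) → (M_WAIT, motors_on)
  (M_SCAN, SIG_FAR) → (M_HALT, arm_extend)
event = SIG_FAIL selects (M_FOLLOW, motors_on)

mode=M_FOLLOW action=motors_on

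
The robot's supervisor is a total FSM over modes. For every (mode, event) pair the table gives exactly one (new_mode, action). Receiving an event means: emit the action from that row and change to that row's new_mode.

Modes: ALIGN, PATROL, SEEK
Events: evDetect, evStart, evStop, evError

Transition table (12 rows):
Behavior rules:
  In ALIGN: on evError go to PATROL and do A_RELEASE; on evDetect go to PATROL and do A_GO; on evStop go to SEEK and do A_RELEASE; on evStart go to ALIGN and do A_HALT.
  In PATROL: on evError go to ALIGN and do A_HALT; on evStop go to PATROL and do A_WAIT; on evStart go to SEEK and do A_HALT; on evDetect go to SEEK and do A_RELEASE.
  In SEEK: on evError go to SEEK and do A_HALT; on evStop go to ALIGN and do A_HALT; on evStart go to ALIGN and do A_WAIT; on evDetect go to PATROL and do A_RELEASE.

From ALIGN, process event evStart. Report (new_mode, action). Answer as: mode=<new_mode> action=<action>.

mode=ALIGN action=A_HALT

current mode = ALIGN; filter table to that mode:
  (ALIGN, evError) → (PATROL, A_RELEASE)
  (ALIGN, evDetect) → (PATROL, A_GO)
  (ALIGN, evStop) → (SEEK, A_RELEASE)
  (ALIGN, evStart) → (ALIGN, A_HALT)  ← event matches
event = evStart selects (ALIGN, A_HALT)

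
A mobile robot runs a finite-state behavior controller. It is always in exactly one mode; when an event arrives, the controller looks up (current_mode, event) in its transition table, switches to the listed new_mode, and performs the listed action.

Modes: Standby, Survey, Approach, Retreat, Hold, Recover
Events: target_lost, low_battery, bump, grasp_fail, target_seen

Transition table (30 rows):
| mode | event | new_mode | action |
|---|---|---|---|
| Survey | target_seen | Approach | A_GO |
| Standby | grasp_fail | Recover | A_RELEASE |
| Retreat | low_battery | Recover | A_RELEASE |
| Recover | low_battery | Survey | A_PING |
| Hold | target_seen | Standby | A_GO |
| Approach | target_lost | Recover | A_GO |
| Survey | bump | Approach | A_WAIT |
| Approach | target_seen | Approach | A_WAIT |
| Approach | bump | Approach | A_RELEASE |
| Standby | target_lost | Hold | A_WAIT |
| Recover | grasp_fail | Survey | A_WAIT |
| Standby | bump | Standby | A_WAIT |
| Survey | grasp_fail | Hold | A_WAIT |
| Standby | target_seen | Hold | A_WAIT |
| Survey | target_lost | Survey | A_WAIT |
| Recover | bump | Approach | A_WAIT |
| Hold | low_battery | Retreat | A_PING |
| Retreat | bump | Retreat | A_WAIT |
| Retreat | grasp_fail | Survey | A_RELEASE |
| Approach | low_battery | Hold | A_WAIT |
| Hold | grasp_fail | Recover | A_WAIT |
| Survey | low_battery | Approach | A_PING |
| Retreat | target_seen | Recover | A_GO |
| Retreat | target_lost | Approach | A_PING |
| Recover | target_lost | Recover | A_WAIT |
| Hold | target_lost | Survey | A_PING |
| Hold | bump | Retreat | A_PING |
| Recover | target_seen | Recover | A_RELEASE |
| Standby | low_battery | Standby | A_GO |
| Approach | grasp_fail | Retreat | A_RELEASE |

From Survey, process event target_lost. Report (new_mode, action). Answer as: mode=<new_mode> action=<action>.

current mode = Survey; filter table to that mode:
  (Survey, target_seen) → (Approach, A_GO)
  (Survey, bump) → (Approach, A_WAIT)
  (Survey, grasp_fail) → (Hold, A_WAIT)
  (Survey, target_lost) → (Survey, A_WAIT)  ← event matches
  (Survey, low_battery) → (Approach, A_PING)
event = target_lost selects (Survey, A_WAIT)

mode=Survey action=A_WAIT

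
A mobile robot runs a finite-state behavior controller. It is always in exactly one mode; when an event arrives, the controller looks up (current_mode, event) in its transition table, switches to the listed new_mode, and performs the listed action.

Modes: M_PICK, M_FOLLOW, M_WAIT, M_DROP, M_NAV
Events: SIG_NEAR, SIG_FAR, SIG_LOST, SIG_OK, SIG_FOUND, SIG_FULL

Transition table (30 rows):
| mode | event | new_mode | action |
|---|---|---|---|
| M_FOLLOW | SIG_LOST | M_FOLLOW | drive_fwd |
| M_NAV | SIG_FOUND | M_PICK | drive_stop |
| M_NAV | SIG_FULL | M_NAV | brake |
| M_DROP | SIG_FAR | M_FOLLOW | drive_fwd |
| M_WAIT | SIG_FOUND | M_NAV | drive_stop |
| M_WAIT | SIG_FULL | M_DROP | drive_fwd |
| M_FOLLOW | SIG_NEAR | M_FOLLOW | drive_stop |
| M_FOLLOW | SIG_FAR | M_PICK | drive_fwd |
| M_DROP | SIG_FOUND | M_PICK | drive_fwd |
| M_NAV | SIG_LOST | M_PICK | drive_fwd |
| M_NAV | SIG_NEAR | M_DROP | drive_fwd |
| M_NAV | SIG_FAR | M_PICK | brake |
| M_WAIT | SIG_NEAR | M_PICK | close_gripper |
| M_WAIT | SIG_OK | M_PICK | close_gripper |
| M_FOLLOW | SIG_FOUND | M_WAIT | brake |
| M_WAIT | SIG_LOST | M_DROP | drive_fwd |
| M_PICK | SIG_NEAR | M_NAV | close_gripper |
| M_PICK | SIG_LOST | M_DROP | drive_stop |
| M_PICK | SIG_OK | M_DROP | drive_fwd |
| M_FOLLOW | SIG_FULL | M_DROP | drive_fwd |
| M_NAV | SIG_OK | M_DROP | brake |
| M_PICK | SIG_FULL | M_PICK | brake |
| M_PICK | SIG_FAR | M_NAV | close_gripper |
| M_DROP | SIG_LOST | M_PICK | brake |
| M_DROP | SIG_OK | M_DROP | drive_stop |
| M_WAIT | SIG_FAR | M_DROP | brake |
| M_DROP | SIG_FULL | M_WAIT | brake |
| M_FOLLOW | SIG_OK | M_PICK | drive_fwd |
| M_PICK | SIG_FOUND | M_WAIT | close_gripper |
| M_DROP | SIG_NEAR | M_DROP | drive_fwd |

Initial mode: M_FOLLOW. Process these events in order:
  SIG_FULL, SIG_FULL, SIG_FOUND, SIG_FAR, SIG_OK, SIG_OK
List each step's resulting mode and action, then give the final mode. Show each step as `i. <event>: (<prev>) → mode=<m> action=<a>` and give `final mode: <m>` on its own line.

final mode: M_DROP

1. SIG_FULL: (M_FOLLOW) → mode=M_DROP action=drive_fwd
2. SIG_FULL: (M_DROP) → mode=M_WAIT action=brake
3. SIG_FOUND: (M_WAIT) → mode=M_NAV action=drive_stop
4. SIG_FAR: (M_NAV) → mode=M_PICK action=brake
5. SIG_OK: (M_PICK) → mode=M_DROP action=drive_fwd
6. SIG_OK: (M_DROP) → mode=M_DROP action=drive_stop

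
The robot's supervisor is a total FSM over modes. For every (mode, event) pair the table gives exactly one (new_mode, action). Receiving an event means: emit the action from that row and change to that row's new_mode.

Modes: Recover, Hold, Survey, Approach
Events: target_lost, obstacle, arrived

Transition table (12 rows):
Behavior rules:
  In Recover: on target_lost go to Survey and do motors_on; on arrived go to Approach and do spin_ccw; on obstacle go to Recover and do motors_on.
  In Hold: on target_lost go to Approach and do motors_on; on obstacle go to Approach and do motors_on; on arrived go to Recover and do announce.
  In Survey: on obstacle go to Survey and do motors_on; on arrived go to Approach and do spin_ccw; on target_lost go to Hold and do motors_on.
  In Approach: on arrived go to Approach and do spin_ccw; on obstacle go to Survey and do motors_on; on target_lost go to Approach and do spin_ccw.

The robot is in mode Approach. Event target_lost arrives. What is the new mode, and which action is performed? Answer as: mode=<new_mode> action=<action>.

mode=Approach action=spin_ccw

current mode = Approach; filter table to that mode:
  (Approach, arrived) → (Approach, spin_ccw)
  (Approach, obstacle) → (Survey, motors_on)
  (Approach, target_lost) → (Approach, spin_ccw)  ← event matches
event = target_lost selects (Approach, spin_ccw)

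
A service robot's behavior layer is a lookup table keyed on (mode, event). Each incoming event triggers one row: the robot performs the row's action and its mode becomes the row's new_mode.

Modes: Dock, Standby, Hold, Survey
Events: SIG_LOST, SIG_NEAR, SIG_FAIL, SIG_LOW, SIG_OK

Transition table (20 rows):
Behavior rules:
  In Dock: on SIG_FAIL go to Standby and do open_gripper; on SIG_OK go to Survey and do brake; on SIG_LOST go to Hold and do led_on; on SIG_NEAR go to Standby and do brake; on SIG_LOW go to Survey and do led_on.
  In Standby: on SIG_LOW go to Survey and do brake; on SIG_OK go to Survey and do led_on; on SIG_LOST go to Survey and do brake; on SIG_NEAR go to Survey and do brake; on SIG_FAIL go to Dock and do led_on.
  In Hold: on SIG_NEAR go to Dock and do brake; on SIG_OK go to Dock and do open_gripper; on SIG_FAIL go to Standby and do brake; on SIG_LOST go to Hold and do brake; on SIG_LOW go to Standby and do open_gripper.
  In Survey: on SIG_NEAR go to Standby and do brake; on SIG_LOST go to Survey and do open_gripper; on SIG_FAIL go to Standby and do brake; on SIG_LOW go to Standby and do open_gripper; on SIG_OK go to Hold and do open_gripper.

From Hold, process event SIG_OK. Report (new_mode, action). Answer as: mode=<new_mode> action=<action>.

mode=Dock action=open_gripper

current mode = Hold; filter table to that mode:
  (Hold, SIG_NEAR) → (Dock, brake)
  (Hold, SIG_OK) → (Dock, open_gripper)  ← event matches
  (Hold, SIG_FAIL) → (Standby, brake)
  (Hold, SIG_LOST) → (Hold, brake)
  (Hold, SIG_LOW) → (Standby, open_gripper)
event = SIG_OK selects (Dock, open_gripper)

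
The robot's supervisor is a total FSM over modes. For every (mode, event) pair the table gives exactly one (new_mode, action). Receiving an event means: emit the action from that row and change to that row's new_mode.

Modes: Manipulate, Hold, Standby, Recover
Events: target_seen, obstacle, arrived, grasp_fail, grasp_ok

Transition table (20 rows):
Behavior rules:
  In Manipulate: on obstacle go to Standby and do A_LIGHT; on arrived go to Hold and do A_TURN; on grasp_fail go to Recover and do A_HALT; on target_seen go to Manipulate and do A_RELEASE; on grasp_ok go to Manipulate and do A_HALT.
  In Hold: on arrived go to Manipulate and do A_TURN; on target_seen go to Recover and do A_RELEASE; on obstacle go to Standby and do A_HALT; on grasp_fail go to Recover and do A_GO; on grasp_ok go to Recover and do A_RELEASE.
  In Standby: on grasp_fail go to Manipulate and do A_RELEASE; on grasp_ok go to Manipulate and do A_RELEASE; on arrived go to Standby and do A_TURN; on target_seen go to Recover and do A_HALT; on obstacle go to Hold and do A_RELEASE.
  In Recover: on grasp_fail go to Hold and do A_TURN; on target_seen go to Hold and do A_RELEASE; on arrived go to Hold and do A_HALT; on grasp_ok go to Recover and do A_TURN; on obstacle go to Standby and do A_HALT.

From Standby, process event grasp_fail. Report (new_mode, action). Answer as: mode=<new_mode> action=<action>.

current mode = Standby; filter table to that mode:
  (Standby, grasp_fail) → (Manipulate, A_RELEASE)  ← event matches
  (Standby, grasp_ok) → (Manipulate, A_RELEASE)
  (Standby, arrived) → (Standby, A_TURN)
  (Standby, target_seen) → (Recover, A_HALT)
  (Standby, obstacle) → (Hold, A_RELEASE)
event = grasp_fail selects (Manipulate, A_RELEASE)

mode=Manipulate action=A_RELEASE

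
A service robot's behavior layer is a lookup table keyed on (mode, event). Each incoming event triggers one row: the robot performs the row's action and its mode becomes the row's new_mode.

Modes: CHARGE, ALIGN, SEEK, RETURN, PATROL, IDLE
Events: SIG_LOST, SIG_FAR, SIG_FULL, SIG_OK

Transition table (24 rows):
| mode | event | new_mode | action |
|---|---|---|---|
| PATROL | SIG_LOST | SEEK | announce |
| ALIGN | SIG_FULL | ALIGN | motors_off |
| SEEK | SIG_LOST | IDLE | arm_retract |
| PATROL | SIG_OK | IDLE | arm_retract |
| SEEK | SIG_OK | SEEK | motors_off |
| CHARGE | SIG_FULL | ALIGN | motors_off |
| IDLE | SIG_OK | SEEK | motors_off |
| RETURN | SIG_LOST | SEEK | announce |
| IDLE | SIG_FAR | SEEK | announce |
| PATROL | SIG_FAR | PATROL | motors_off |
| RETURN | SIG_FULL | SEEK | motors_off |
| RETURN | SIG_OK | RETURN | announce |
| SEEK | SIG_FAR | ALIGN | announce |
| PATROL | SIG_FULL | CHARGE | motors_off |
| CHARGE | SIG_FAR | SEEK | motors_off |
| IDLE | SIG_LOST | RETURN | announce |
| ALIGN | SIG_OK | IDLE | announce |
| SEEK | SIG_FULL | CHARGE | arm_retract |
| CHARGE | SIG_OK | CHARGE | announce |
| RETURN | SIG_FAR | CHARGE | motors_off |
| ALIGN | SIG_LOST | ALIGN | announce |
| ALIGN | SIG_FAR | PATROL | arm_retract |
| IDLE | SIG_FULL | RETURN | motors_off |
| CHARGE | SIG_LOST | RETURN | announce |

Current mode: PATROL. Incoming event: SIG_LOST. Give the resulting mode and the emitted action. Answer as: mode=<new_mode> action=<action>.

mode=SEEK action=announce

current mode = PATROL; filter table to that mode:
  (PATROL, SIG_LOST) → (SEEK, announce)  ← event matches
  (PATROL, SIG_OK) → (IDLE, arm_retract)
  (PATROL, SIG_FAR) → (PATROL, motors_off)
  (PATROL, SIG_FULL) → (CHARGE, motors_off)
event = SIG_LOST selects (SEEK, announce)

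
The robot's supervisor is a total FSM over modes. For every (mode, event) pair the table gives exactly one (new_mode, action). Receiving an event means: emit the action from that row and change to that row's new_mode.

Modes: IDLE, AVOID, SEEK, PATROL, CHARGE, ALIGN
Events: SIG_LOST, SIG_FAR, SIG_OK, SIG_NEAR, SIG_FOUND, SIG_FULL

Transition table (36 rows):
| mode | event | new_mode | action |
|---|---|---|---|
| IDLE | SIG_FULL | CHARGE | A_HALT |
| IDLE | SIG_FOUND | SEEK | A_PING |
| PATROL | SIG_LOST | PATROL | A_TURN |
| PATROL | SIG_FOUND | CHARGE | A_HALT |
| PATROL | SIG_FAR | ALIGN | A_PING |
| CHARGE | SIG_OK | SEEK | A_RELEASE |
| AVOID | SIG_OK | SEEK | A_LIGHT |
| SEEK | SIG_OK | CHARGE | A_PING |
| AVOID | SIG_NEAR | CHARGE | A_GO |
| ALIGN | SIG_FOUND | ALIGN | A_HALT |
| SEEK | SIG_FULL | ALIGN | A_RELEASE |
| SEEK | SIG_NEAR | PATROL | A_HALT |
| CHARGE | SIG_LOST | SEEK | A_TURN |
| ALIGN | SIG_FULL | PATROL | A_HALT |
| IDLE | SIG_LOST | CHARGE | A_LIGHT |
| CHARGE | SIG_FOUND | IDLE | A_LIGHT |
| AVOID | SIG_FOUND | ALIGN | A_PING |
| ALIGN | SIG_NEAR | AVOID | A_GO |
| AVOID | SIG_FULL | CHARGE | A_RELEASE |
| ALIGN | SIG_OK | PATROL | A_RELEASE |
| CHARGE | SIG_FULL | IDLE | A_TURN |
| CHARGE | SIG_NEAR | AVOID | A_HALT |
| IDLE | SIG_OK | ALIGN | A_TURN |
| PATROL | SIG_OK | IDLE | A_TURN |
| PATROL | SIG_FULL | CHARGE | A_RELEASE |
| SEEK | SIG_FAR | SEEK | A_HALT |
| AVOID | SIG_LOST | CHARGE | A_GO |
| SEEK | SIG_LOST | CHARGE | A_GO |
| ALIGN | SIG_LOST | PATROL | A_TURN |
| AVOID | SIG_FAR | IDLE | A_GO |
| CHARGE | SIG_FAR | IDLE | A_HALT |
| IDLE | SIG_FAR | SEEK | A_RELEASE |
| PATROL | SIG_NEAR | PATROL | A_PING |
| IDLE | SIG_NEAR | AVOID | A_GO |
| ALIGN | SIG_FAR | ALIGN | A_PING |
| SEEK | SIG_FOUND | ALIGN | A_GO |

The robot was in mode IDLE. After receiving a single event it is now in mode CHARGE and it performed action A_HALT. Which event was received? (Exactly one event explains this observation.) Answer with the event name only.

SIG_FULL

try SIG_LOST: (IDLE, SIG_LOST) → (CHARGE, A_LIGHT)
try SIG_FAR: (IDLE, SIG_FAR) → (SEEK, A_RELEASE)
try SIG_OK: (IDLE, SIG_OK) → (ALIGN, A_TURN)
try SIG_NEAR: (IDLE, SIG_NEAR) → (AVOID, A_GO)
try SIG_FOUND: (IDLE, SIG_FOUND) → (SEEK, A_PING)
try SIG_FULL: (IDLE, SIG_FULL) → (CHARGE, A_HALT)  ← matches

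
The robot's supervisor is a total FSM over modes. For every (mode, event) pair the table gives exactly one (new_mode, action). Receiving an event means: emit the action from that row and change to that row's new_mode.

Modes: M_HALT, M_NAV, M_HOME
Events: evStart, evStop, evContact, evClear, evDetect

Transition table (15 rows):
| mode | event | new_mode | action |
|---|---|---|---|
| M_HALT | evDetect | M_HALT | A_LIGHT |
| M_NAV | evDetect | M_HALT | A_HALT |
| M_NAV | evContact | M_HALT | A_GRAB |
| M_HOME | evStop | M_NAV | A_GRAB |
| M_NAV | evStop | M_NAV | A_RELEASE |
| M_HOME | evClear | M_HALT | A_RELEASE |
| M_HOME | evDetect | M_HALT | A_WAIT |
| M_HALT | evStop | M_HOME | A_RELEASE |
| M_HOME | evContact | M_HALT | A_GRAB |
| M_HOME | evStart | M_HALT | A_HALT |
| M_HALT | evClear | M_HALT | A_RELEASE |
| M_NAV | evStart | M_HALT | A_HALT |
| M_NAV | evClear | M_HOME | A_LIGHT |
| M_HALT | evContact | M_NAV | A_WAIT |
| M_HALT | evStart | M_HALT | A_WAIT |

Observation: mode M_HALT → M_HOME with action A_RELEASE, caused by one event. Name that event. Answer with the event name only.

evStop

try evStart: (M_HALT, evStart) → (M_HALT, A_WAIT)
try evStop: (M_HALT, evStop) → (M_HOME, A_RELEASE)  ← matches
try evContact: (M_HALT, evContact) → (M_NAV, A_WAIT)
try evClear: (M_HALT, evClear) → (M_HALT, A_RELEASE)
try evDetect: (M_HALT, evDetect) → (M_HALT, A_LIGHT)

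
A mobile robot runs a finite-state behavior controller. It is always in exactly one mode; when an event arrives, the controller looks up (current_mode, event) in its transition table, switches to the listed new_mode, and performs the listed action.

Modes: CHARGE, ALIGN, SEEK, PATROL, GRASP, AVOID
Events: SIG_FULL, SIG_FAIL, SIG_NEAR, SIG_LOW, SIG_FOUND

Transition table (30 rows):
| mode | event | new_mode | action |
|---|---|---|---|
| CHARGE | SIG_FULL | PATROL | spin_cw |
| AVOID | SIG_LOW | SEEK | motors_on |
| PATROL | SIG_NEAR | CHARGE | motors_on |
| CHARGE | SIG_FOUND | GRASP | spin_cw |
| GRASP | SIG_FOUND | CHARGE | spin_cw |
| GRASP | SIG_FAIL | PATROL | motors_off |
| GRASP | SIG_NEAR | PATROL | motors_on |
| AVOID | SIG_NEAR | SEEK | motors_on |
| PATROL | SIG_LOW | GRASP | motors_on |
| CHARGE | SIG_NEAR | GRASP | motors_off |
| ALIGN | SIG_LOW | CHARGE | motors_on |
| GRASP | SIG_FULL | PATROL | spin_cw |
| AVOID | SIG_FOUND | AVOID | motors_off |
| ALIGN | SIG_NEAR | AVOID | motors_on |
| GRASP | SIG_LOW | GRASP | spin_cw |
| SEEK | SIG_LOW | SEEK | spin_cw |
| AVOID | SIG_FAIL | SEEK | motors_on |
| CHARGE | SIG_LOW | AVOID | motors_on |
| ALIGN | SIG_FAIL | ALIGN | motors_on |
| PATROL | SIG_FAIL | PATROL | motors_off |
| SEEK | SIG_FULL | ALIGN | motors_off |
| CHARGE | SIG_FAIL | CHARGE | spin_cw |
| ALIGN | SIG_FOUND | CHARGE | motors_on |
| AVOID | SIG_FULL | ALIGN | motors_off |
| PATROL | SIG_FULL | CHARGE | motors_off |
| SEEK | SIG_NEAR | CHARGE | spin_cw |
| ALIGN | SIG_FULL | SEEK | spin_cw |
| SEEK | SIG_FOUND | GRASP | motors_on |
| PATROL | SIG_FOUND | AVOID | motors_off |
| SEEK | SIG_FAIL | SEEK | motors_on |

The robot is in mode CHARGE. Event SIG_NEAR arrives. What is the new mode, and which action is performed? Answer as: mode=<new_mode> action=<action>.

current mode = CHARGE; filter table to that mode:
  (CHARGE, SIG_FULL) → (PATROL, spin_cw)
  (CHARGE, SIG_FOUND) → (GRASP, spin_cw)
  (CHARGE, SIG_NEAR) → (GRASP, motors_off)  ← event matches
  (CHARGE, SIG_LOW) → (AVOID, motors_on)
  (CHARGE, SIG_FAIL) → (CHARGE, spin_cw)
event = SIG_NEAR selects (GRASP, motors_off)

mode=GRASP action=motors_off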